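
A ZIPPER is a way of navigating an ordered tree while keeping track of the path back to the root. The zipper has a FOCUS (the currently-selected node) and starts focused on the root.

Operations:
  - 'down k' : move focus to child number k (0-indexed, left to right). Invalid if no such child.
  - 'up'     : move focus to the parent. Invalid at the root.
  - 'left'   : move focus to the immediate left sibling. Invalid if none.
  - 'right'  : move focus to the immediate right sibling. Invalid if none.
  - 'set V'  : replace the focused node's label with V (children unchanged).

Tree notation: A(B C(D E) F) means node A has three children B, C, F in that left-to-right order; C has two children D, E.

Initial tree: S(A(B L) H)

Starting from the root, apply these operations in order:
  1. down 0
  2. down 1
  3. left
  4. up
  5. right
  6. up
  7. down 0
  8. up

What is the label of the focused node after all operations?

Answer: S

Derivation:
Step 1 (down 0): focus=A path=0 depth=1 children=['B', 'L'] left=[] right=['H'] parent=S
Step 2 (down 1): focus=L path=0/1 depth=2 children=[] left=['B'] right=[] parent=A
Step 3 (left): focus=B path=0/0 depth=2 children=[] left=[] right=['L'] parent=A
Step 4 (up): focus=A path=0 depth=1 children=['B', 'L'] left=[] right=['H'] parent=S
Step 5 (right): focus=H path=1 depth=1 children=[] left=['A'] right=[] parent=S
Step 6 (up): focus=S path=root depth=0 children=['A', 'H'] (at root)
Step 7 (down 0): focus=A path=0 depth=1 children=['B', 'L'] left=[] right=['H'] parent=S
Step 8 (up): focus=S path=root depth=0 children=['A', 'H'] (at root)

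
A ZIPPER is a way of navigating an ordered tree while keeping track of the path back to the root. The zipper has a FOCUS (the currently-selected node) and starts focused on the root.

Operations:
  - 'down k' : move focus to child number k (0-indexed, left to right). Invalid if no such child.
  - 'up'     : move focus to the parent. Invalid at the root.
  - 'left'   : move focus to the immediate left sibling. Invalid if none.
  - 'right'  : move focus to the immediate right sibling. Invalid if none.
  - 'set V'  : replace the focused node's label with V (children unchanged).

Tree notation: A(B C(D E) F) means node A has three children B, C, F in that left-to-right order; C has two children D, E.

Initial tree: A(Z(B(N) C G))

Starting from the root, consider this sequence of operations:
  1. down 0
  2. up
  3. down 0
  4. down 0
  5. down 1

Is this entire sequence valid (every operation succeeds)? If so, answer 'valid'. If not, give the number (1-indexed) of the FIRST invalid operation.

Answer: 5

Derivation:
Step 1 (down 0): focus=Z path=0 depth=1 children=['B', 'C', 'G'] left=[] right=[] parent=A
Step 2 (up): focus=A path=root depth=0 children=['Z'] (at root)
Step 3 (down 0): focus=Z path=0 depth=1 children=['B', 'C', 'G'] left=[] right=[] parent=A
Step 4 (down 0): focus=B path=0/0 depth=2 children=['N'] left=[] right=['C', 'G'] parent=Z
Step 5 (down 1): INVALID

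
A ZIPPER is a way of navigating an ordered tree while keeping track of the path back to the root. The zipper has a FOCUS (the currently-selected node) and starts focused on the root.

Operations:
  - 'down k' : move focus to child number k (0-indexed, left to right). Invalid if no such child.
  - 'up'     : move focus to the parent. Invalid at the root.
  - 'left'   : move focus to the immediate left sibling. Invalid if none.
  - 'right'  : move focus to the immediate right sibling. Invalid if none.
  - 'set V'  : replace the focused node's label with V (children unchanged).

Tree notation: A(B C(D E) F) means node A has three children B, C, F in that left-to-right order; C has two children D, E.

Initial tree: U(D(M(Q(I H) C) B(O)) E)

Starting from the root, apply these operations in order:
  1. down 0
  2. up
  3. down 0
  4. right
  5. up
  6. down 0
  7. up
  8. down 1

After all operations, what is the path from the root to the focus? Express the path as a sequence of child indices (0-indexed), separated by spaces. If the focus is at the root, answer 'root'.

Answer: 1

Derivation:
Step 1 (down 0): focus=D path=0 depth=1 children=['M', 'B'] left=[] right=['E'] parent=U
Step 2 (up): focus=U path=root depth=0 children=['D', 'E'] (at root)
Step 3 (down 0): focus=D path=0 depth=1 children=['M', 'B'] left=[] right=['E'] parent=U
Step 4 (right): focus=E path=1 depth=1 children=[] left=['D'] right=[] parent=U
Step 5 (up): focus=U path=root depth=0 children=['D', 'E'] (at root)
Step 6 (down 0): focus=D path=0 depth=1 children=['M', 'B'] left=[] right=['E'] parent=U
Step 7 (up): focus=U path=root depth=0 children=['D', 'E'] (at root)
Step 8 (down 1): focus=E path=1 depth=1 children=[] left=['D'] right=[] parent=U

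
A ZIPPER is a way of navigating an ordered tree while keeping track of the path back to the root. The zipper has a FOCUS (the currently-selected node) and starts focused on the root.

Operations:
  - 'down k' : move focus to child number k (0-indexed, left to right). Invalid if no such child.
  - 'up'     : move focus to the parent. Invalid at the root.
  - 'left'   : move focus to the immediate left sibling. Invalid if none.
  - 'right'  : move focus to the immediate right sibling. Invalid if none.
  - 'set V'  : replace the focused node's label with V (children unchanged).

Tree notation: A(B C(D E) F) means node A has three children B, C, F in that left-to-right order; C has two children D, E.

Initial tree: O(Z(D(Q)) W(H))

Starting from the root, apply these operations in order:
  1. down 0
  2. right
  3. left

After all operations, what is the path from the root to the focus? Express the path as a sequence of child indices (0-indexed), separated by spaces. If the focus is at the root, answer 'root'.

Step 1 (down 0): focus=Z path=0 depth=1 children=['D'] left=[] right=['W'] parent=O
Step 2 (right): focus=W path=1 depth=1 children=['H'] left=['Z'] right=[] parent=O
Step 3 (left): focus=Z path=0 depth=1 children=['D'] left=[] right=['W'] parent=O

Answer: 0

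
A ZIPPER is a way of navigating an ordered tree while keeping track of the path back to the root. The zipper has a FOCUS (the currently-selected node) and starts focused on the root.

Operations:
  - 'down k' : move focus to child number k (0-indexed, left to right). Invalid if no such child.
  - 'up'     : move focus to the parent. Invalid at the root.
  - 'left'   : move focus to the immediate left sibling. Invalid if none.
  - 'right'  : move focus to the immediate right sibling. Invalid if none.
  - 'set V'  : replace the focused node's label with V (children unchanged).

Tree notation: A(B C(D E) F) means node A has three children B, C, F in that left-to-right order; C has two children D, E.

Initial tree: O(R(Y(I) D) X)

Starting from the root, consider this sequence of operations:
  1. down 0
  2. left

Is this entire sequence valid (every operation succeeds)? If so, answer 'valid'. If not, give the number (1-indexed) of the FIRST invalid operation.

Step 1 (down 0): focus=R path=0 depth=1 children=['Y', 'D'] left=[] right=['X'] parent=O
Step 2 (left): INVALID

Answer: 2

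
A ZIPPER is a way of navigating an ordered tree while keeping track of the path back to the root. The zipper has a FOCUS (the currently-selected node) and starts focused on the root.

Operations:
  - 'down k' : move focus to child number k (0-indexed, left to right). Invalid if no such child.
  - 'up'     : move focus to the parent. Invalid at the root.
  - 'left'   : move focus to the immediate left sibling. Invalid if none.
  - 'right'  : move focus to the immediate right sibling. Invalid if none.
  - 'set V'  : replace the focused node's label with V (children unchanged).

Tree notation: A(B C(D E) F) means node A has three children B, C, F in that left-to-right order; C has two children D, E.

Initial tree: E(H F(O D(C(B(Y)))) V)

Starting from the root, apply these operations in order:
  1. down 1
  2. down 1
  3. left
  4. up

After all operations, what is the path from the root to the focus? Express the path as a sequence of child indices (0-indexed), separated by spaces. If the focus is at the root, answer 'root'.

Answer: 1

Derivation:
Step 1 (down 1): focus=F path=1 depth=1 children=['O', 'D'] left=['H'] right=['V'] parent=E
Step 2 (down 1): focus=D path=1/1 depth=2 children=['C'] left=['O'] right=[] parent=F
Step 3 (left): focus=O path=1/0 depth=2 children=[] left=[] right=['D'] parent=F
Step 4 (up): focus=F path=1 depth=1 children=['O', 'D'] left=['H'] right=['V'] parent=E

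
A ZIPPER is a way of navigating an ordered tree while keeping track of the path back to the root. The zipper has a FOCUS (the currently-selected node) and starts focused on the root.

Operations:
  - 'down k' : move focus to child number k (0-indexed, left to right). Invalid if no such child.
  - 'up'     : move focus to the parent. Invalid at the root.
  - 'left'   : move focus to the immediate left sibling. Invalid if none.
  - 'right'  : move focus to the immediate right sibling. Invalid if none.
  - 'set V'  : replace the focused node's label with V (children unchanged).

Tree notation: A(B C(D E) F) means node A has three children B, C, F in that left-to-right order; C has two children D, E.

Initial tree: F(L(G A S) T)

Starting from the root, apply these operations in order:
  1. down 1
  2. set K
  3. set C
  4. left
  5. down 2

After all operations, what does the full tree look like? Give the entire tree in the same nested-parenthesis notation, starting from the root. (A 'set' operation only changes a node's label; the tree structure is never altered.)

Step 1 (down 1): focus=T path=1 depth=1 children=[] left=['L'] right=[] parent=F
Step 2 (set K): focus=K path=1 depth=1 children=[] left=['L'] right=[] parent=F
Step 3 (set C): focus=C path=1 depth=1 children=[] left=['L'] right=[] parent=F
Step 4 (left): focus=L path=0 depth=1 children=['G', 'A', 'S'] left=[] right=['C'] parent=F
Step 5 (down 2): focus=S path=0/2 depth=2 children=[] left=['G', 'A'] right=[] parent=L

Answer: F(L(G A S) C)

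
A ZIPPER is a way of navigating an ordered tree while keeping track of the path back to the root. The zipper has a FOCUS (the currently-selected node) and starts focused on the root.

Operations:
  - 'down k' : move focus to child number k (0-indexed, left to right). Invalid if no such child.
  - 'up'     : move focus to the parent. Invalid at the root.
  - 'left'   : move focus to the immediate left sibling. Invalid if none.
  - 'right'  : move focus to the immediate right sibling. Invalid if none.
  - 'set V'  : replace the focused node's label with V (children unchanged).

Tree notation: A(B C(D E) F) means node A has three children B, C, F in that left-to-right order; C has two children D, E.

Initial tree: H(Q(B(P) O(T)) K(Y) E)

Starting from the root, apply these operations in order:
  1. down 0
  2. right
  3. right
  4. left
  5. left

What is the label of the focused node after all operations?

Step 1 (down 0): focus=Q path=0 depth=1 children=['B', 'O'] left=[] right=['K', 'E'] parent=H
Step 2 (right): focus=K path=1 depth=1 children=['Y'] left=['Q'] right=['E'] parent=H
Step 3 (right): focus=E path=2 depth=1 children=[] left=['Q', 'K'] right=[] parent=H
Step 4 (left): focus=K path=1 depth=1 children=['Y'] left=['Q'] right=['E'] parent=H
Step 5 (left): focus=Q path=0 depth=1 children=['B', 'O'] left=[] right=['K', 'E'] parent=H

Answer: Q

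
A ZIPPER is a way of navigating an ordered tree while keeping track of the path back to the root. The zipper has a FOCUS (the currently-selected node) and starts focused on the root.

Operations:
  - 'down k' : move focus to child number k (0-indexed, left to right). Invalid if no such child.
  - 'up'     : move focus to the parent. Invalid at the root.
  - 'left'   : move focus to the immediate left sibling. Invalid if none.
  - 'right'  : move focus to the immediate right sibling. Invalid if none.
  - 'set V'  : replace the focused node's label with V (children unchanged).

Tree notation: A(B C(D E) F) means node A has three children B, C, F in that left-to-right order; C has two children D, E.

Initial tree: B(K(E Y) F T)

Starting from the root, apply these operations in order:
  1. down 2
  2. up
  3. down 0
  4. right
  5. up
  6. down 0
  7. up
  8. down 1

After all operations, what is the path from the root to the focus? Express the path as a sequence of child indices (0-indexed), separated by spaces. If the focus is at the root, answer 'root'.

Step 1 (down 2): focus=T path=2 depth=1 children=[] left=['K', 'F'] right=[] parent=B
Step 2 (up): focus=B path=root depth=0 children=['K', 'F', 'T'] (at root)
Step 3 (down 0): focus=K path=0 depth=1 children=['E', 'Y'] left=[] right=['F', 'T'] parent=B
Step 4 (right): focus=F path=1 depth=1 children=[] left=['K'] right=['T'] parent=B
Step 5 (up): focus=B path=root depth=0 children=['K', 'F', 'T'] (at root)
Step 6 (down 0): focus=K path=0 depth=1 children=['E', 'Y'] left=[] right=['F', 'T'] parent=B
Step 7 (up): focus=B path=root depth=0 children=['K', 'F', 'T'] (at root)
Step 8 (down 1): focus=F path=1 depth=1 children=[] left=['K'] right=['T'] parent=B

Answer: 1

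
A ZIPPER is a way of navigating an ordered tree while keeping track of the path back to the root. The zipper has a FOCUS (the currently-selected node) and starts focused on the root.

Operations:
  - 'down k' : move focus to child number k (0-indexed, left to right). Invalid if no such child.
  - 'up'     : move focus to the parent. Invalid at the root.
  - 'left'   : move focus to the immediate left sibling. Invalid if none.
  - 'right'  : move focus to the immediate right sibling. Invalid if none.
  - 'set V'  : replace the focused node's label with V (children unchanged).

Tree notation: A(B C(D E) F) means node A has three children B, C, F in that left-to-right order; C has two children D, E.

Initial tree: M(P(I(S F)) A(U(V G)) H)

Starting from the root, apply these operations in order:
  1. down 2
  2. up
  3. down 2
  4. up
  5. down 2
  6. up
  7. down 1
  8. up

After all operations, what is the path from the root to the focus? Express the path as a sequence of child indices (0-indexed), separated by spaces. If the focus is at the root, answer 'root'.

Answer: root

Derivation:
Step 1 (down 2): focus=H path=2 depth=1 children=[] left=['P', 'A'] right=[] parent=M
Step 2 (up): focus=M path=root depth=0 children=['P', 'A', 'H'] (at root)
Step 3 (down 2): focus=H path=2 depth=1 children=[] left=['P', 'A'] right=[] parent=M
Step 4 (up): focus=M path=root depth=0 children=['P', 'A', 'H'] (at root)
Step 5 (down 2): focus=H path=2 depth=1 children=[] left=['P', 'A'] right=[] parent=M
Step 6 (up): focus=M path=root depth=0 children=['P', 'A', 'H'] (at root)
Step 7 (down 1): focus=A path=1 depth=1 children=['U'] left=['P'] right=['H'] parent=M
Step 8 (up): focus=M path=root depth=0 children=['P', 'A', 'H'] (at root)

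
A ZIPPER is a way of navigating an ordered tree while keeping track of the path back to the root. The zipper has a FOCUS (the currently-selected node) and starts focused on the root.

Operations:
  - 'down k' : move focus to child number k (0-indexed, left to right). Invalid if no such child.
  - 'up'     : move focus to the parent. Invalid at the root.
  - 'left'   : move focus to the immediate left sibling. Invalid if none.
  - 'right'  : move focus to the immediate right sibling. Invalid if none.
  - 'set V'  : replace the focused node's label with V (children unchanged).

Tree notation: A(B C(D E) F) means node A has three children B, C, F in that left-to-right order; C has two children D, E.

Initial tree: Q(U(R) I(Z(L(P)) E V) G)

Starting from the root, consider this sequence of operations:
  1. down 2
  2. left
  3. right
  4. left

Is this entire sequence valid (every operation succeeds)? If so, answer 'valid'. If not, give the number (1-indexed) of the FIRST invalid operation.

Answer: valid

Derivation:
Step 1 (down 2): focus=G path=2 depth=1 children=[] left=['U', 'I'] right=[] parent=Q
Step 2 (left): focus=I path=1 depth=1 children=['Z', 'E', 'V'] left=['U'] right=['G'] parent=Q
Step 3 (right): focus=G path=2 depth=1 children=[] left=['U', 'I'] right=[] parent=Q
Step 4 (left): focus=I path=1 depth=1 children=['Z', 'E', 'V'] left=['U'] right=['G'] parent=Q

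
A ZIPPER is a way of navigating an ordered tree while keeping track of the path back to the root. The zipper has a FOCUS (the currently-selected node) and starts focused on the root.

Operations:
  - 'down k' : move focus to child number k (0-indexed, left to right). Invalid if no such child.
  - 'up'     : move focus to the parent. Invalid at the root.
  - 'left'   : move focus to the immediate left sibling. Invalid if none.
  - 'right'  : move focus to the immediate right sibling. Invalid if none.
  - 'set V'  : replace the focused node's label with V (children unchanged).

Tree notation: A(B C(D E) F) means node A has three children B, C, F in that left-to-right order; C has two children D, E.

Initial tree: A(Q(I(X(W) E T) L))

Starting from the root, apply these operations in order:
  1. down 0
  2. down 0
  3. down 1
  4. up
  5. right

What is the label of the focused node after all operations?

Step 1 (down 0): focus=Q path=0 depth=1 children=['I', 'L'] left=[] right=[] parent=A
Step 2 (down 0): focus=I path=0/0 depth=2 children=['X', 'E', 'T'] left=[] right=['L'] parent=Q
Step 3 (down 1): focus=E path=0/0/1 depth=3 children=[] left=['X'] right=['T'] parent=I
Step 4 (up): focus=I path=0/0 depth=2 children=['X', 'E', 'T'] left=[] right=['L'] parent=Q
Step 5 (right): focus=L path=0/1 depth=2 children=[] left=['I'] right=[] parent=Q

Answer: L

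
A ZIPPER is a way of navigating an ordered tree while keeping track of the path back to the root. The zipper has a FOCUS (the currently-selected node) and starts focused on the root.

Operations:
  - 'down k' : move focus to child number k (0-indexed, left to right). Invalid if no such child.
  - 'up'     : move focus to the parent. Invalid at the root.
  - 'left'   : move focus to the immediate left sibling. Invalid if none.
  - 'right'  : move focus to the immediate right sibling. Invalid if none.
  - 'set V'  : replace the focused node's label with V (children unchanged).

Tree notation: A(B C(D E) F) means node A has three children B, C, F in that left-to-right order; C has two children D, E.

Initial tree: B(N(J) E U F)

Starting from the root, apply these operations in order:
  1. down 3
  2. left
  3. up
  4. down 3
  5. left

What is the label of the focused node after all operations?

Answer: U

Derivation:
Step 1 (down 3): focus=F path=3 depth=1 children=[] left=['N', 'E', 'U'] right=[] parent=B
Step 2 (left): focus=U path=2 depth=1 children=[] left=['N', 'E'] right=['F'] parent=B
Step 3 (up): focus=B path=root depth=0 children=['N', 'E', 'U', 'F'] (at root)
Step 4 (down 3): focus=F path=3 depth=1 children=[] left=['N', 'E', 'U'] right=[] parent=B
Step 5 (left): focus=U path=2 depth=1 children=[] left=['N', 'E'] right=['F'] parent=B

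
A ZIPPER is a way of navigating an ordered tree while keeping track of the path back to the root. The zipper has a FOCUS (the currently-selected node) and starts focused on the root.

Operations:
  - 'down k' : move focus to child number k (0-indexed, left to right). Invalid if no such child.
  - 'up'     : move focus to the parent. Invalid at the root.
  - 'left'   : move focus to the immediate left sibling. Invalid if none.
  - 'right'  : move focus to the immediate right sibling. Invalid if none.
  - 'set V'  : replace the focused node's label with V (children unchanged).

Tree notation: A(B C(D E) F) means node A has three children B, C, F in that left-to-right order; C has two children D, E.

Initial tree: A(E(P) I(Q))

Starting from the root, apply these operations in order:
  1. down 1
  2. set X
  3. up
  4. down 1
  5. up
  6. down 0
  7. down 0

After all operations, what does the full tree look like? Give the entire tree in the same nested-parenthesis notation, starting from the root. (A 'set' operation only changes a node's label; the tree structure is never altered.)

Answer: A(E(P) X(Q))

Derivation:
Step 1 (down 1): focus=I path=1 depth=1 children=['Q'] left=['E'] right=[] parent=A
Step 2 (set X): focus=X path=1 depth=1 children=['Q'] left=['E'] right=[] parent=A
Step 3 (up): focus=A path=root depth=0 children=['E', 'X'] (at root)
Step 4 (down 1): focus=X path=1 depth=1 children=['Q'] left=['E'] right=[] parent=A
Step 5 (up): focus=A path=root depth=0 children=['E', 'X'] (at root)
Step 6 (down 0): focus=E path=0 depth=1 children=['P'] left=[] right=['X'] parent=A
Step 7 (down 0): focus=P path=0/0 depth=2 children=[] left=[] right=[] parent=E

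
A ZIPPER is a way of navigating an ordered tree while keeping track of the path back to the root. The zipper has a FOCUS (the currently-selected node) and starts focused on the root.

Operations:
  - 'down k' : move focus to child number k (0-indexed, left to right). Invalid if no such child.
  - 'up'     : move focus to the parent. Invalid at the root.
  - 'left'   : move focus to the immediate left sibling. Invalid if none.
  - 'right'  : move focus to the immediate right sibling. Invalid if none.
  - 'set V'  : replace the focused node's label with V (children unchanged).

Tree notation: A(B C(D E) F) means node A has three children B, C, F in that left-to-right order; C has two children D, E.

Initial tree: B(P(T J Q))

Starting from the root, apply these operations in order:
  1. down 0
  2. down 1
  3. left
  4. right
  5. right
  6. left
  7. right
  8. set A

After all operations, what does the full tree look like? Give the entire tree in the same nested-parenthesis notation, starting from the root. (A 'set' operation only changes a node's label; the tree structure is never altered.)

Step 1 (down 0): focus=P path=0 depth=1 children=['T', 'J', 'Q'] left=[] right=[] parent=B
Step 2 (down 1): focus=J path=0/1 depth=2 children=[] left=['T'] right=['Q'] parent=P
Step 3 (left): focus=T path=0/0 depth=2 children=[] left=[] right=['J', 'Q'] parent=P
Step 4 (right): focus=J path=0/1 depth=2 children=[] left=['T'] right=['Q'] parent=P
Step 5 (right): focus=Q path=0/2 depth=2 children=[] left=['T', 'J'] right=[] parent=P
Step 6 (left): focus=J path=0/1 depth=2 children=[] left=['T'] right=['Q'] parent=P
Step 7 (right): focus=Q path=0/2 depth=2 children=[] left=['T', 'J'] right=[] parent=P
Step 8 (set A): focus=A path=0/2 depth=2 children=[] left=['T', 'J'] right=[] parent=P

Answer: B(P(T J A))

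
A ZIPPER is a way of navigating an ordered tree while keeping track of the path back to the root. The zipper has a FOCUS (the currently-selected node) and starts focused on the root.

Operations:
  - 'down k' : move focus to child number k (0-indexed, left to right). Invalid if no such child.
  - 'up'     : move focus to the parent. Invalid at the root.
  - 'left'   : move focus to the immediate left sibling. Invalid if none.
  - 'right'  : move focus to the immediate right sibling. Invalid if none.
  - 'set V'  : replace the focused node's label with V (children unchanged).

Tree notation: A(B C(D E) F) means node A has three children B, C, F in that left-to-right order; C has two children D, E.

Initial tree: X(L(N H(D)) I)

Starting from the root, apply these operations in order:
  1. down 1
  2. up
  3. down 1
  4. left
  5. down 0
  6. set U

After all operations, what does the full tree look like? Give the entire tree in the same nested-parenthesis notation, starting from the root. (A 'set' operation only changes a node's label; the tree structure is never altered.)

Step 1 (down 1): focus=I path=1 depth=1 children=[] left=['L'] right=[] parent=X
Step 2 (up): focus=X path=root depth=0 children=['L', 'I'] (at root)
Step 3 (down 1): focus=I path=1 depth=1 children=[] left=['L'] right=[] parent=X
Step 4 (left): focus=L path=0 depth=1 children=['N', 'H'] left=[] right=['I'] parent=X
Step 5 (down 0): focus=N path=0/0 depth=2 children=[] left=[] right=['H'] parent=L
Step 6 (set U): focus=U path=0/0 depth=2 children=[] left=[] right=['H'] parent=L

Answer: X(L(U H(D)) I)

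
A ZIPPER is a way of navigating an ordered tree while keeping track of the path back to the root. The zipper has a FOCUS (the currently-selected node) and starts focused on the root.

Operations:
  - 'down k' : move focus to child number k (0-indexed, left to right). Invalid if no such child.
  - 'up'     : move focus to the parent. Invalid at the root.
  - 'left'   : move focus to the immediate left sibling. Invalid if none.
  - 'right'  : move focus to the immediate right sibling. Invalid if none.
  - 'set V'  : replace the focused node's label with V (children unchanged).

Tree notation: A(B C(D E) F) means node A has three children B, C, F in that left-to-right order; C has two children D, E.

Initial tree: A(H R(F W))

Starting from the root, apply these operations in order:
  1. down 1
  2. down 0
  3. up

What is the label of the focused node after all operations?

Step 1 (down 1): focus=R path=1 depth=1 children=['F', 'W'] left=['H'] right=[] parent=A
Step 2 (down 0): focus=F path=1/0 depth=2 children=[] left=[] right=['W'] parent=R
Step 3 (up): focus=R path=1 depth=1 children=['F', 'W'] left=['H'] right=[] parent=A

Answer: R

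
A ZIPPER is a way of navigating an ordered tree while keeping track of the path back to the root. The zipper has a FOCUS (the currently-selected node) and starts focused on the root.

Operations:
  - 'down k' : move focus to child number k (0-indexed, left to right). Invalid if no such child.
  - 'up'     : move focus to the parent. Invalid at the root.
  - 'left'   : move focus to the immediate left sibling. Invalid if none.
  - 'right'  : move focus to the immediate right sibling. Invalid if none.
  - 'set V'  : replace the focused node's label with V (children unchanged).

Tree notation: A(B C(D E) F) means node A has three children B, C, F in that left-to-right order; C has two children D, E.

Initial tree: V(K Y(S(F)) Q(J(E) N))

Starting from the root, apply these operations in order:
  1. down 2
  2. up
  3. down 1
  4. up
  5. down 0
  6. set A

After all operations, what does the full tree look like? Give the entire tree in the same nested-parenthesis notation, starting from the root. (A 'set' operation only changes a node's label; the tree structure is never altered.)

Answer: V(A Y(S(F)) Q(J(E) N))

Derivation:
Step 1 (down 2): focus=Q path=2 depth=1 children=['J', 'N'] left=['K', 'Y'] right=[] parent=V
Step 2 (up): focus=V path=root depth=0 children=['K', 'Y', 'Q'] (at root)
Step 3 (down 1): focus=Y path=1 depth=1 children=['S'] left=['K'] right=['Q'] parent=V
Step 4 (up): focus=V path=root depth=0 children=['K', 'Y', 'Q'] (at root)
Step 5 (down 0): focus=K path=0 depth=1 children=[] left=[] right=['Y', 'Q'] parent=V
Step 6 (set A): focus=A path=0 depth=1 children=[] left=[] right=['Y', 'Q'] parent=V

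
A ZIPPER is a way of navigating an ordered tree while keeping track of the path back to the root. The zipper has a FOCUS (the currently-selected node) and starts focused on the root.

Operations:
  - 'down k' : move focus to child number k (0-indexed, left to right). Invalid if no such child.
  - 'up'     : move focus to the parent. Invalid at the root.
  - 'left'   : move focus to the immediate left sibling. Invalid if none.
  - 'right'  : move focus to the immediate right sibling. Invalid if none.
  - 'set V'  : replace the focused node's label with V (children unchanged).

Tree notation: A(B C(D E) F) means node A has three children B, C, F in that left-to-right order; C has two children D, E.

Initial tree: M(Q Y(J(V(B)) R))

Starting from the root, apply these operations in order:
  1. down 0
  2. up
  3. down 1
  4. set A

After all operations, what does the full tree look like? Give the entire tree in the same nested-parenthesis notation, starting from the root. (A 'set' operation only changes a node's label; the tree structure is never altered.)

Answer: M(Q A(J(V(B)) R))

Derivation:
Step 1 (down 0): focus=Q path=0 depth=1 children=[] left=[] right=['Y'] parent=M
Step 2 (up): focus=M path=root depth=0 children=['Q', 'Y'] (at root)
Step 3 (down 1): focus=Y path=1 depth=1 children=['J', 'R'] left=['Q'] right=[] parent=M
Step 4 (set A): focus=A path=1 depth=1 children=['J', 'R'] left=['Q'] right=[] parent=M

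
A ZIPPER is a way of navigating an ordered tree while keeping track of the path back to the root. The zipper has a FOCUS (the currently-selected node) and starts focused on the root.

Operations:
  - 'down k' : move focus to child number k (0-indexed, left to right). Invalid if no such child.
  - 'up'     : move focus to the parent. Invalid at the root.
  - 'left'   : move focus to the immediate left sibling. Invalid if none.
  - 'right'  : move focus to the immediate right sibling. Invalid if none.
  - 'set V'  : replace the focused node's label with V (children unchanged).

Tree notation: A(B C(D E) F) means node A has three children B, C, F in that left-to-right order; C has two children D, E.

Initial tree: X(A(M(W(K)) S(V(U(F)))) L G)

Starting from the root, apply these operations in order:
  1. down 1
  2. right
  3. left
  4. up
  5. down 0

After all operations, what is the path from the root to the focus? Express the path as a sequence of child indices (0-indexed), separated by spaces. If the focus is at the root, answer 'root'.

Answer: 0

Derivation:
Step 1 (down 1): focus=L path=1 depth=1 children=[] left=['A'] right=['G'] parent=X
Step 2 (right): focus=G path=2 depth=1 children=[] left=['A', 'L'] right=[] parent=X
Step 3 (left): focus=L path=1 depth=1 children=[] left=['A'] right=['G'] parent=X
Step 4 (up): focus=X path=root depth=0 children=['A', 'L', 'G'] (at root)
Step 5 (down 0): focus=A path=0 depth=1 children=['M', 'S'] left=[] right=['L', 'G'] parent=X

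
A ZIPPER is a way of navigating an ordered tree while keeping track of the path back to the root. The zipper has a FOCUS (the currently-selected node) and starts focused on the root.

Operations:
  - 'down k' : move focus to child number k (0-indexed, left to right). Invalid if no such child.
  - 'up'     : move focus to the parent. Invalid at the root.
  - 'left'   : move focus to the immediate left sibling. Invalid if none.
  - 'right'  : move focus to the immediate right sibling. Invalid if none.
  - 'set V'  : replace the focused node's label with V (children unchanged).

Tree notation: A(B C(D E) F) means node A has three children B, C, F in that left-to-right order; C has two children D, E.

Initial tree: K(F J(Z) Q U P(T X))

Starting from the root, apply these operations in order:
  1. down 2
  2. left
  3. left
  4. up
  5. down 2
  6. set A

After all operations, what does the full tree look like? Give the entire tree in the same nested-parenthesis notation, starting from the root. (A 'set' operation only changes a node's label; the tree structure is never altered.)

Step 1 (down 2): focus=Q path=2 depth=1 children=[] left=['F', 'J'] right=['U', 'P'] parent=K
Step 2 (left): focus=J path=1 depth=1 children=['Z'] left=['F'] right=['Q', 'U', 'P'] parent=K
Step 3 (left): focus=F path=0 depth=1 children=[] left=[] right=['J', 'Q', 'U', 'P'] parent=K
Step 4 (up): focus=K path=root depth=0 children=['F', 'J', 'Q', 'U', 'P'] (at root)
Step 5 (down 2): focus=Q path=2 depth=1 children=[] left=['F', 'J'] right=['U', 'P'] parent=K
Step 6 (set A): focus=A path=2 depth=1 children=[] left=['F', 'J'] right=['U', 'P'] parent=K

Answer: K(F J(Z) A U P(T X))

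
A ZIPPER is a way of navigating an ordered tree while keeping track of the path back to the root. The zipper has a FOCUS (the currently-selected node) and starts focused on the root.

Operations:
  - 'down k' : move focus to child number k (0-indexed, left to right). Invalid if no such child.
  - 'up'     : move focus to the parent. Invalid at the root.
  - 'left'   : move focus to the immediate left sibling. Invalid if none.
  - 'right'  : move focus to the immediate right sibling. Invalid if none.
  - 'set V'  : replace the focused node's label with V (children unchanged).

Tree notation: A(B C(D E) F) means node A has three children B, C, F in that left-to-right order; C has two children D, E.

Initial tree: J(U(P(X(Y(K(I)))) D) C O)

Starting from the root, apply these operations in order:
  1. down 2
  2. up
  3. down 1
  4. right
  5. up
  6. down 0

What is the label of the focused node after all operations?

Answer: U

Derivation:
Step 1 (down 2): focus=O path=2 depth=1 children=[] left=['U', 'C'] right=[] parent=J
Step 2 (up): focus=J path=root depth=0 children=['U', 'C', 'O'] (at root)
Step 3 (down 1): focus=C path=1 depth=1 children=[] left=['U'] right=['O'] parent=J
Step 4 (right): focus=O path=2 depth=1 children=[] left=['U', 'C'] right=[] parent=J
Step 5 (up): focus=J path=root depth=0 children=['U', 'C', 'O'] (at root)
Step 6 (down 0): focus=U path=0 depth=1 children=['P', 'D'] left=[] right=['C', 'O'] parent=J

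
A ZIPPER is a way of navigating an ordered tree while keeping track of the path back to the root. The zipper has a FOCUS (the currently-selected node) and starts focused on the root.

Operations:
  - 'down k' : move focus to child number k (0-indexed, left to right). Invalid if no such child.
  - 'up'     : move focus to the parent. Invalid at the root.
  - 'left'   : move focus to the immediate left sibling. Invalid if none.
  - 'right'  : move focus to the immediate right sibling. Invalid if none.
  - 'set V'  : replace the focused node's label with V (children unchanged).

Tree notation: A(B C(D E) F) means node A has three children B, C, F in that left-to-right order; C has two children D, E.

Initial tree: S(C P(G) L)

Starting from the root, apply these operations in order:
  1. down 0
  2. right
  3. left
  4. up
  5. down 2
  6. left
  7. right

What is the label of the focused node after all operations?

Step 1 (down 0): focus=C path=0 depth=1 children=[] left=[] right=['P', 'L'] parent=S
Step 2 (right): focus=P path=1 depth=1 children=['G'] left=['C'] right=['L'] parent=S
Step 3 (left): focus=C path=0 depth=1 children=[] left=[] right=['P', 'L'] parent=S
Step 4 (up): focus=S path=root depth=0 children=['C', 'P', 'L'] (at root)
Step 5 (down 2): focus=L path=2 depth=1 children=[] left=['C', 'P'] right=[] parent=S
Step 6 (left): focus=P path=1 depth=1 children=['G'] left=['C'] right=['L'] parent=S
Step 7 (right): focus=L path=2 depth=1 children=[] left=['C', 'P'] right=[] parent=S

Answer: L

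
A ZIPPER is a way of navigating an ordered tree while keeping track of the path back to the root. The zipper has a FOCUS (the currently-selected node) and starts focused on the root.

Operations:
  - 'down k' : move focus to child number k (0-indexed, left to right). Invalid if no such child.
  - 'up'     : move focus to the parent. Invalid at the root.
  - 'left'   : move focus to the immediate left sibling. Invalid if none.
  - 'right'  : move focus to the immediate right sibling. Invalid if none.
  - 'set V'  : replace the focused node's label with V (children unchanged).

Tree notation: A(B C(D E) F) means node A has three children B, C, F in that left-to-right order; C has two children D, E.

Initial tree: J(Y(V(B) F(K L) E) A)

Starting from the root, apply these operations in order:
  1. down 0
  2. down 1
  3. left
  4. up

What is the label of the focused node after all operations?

Step 1 (down 0): focus=Y path=0 depth=1 children=['V', 'F', 'E'] left=[] right=['A'] parent=J
Step 2 (down 1): focus=F path=0/1 depth=2 children=['K', 'L'] left=['V'] right=['E'] parent=Y
Step 3 (left): focus=V path=0/0 depth=2 children=['B'] left=[] right=['F', 'E'] parent=Y
Step 4 (up): focus=Y path=0 depth=1 children=['V', 'F', 'E'] left=[] right=['A'] parent=J

Answer: Y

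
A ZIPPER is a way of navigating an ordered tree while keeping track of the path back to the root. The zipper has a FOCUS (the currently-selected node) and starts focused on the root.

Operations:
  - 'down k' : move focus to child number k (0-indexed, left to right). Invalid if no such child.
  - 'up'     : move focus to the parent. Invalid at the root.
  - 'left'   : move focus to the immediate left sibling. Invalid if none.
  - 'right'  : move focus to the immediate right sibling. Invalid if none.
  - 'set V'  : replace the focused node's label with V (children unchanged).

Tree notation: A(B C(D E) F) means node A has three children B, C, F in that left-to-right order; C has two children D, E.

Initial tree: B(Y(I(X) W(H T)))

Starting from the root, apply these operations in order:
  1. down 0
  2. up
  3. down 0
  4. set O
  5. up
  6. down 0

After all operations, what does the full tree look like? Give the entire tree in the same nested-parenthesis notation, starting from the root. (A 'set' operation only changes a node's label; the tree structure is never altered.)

Answer: B(O(I(X) W(H T)))

Derivation:
Step 1 (down 0): focus=Y path=0 depth=1 children=['I', 'W'] left=[] right=[] parent=B
Step 2 (up): focus=B path=root depth=0 children=['Y'] (at root)
Step 3 (down 0): focus=Y path=0 depth=1 children=['I', 'W'] left=[] right=[] parent=B
Step 4 (set O): focus=O path=0 depth=1 children=['I', 'W'] left=[] right=[] parent=B
Step 5 (up): focus=B path=root depth=0 children=['O'] (at root)
Step 6 (down 0): focus=O path=0 depth=1 children=['I', 'W'] left=[] right=[] parent=B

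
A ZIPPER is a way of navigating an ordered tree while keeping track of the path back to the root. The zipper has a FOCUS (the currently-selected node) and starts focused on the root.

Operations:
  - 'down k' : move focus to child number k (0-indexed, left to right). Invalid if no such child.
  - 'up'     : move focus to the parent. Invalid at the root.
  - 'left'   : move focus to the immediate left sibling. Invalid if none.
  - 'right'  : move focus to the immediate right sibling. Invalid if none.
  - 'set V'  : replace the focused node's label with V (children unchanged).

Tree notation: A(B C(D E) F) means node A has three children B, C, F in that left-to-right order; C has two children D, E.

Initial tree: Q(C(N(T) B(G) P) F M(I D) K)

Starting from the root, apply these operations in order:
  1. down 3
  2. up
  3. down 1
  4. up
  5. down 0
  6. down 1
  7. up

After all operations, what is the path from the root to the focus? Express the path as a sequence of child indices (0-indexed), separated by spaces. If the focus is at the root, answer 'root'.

Step 1 (down 3): focus=K path=3 depth=1 children=[] left=['C', 'F', 'M'] right=[] parent=Q
Step 2 (up): focus=Q path=root depth=0 children=['C', 'F', 'M', 'K'] (at root)
Step 3 (down 1): focus=F path=1 depth=1 children=[] left=['C'] right=['M', 'K'] parent=Q
Step 4 (up): focus=Q path=root depth=0 children=['C', 'F', 'M', 'K'] (at root)
Step 5 (down 0): focus=C path=0 depth=1 children=['N', 'B', 'P'] left=[] right=['F', 'M', 'K'] parent=Q
Step 6 (down 1): focus=B path=0/1 depth=2 children=['G'] left=['N'] right=['P'] parent=C
Step 7 (up): focus=C path=0 depth=1 children=['N', 'B', 'P'] left=[] right=['F', 'M', 'K'] parent=Q

Answer: 0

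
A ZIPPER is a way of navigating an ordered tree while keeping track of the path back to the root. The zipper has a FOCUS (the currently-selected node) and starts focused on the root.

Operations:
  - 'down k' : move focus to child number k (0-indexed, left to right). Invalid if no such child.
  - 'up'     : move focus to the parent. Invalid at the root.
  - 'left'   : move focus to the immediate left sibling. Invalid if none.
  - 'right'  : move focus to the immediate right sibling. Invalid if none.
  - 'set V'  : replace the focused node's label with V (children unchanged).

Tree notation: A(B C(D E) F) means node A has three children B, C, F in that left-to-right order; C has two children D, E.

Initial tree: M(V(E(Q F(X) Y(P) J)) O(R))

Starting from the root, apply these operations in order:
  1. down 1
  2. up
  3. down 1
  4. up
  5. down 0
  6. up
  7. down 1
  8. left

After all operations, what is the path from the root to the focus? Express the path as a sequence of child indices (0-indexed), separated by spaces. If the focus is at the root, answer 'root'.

Step 1 (down 1): focus=O path=1 depth=1 children=['R'] left=['V'] right=[] parent=M
Step 2 (up): focus=M path=root depth=0 children=['V', 'O'] (at root)
Step 3 (down 1): focus=O path=1 depth=1 children=['R'] left=['V'] right=[] parent=M
Step 4 (up): focus=M path=root depth=0 children=['V', 'O'] (at root)
Step 5 (down 0): focus=V path=0 depth=1 children=['E'] left=[] right=['O'] parent=M
Step 6 (up): focus=M path=root depth=0 children=['V', 'O'] (at root)
Step 7 (down 1): focus=O path=1 depth=1 children=['R'] left=['V'] right=[] parent=M
Step 8 (left): focus=V path=0 depth=1 children=['E'] left=[] right=['O'] parent=M

Answer: 0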